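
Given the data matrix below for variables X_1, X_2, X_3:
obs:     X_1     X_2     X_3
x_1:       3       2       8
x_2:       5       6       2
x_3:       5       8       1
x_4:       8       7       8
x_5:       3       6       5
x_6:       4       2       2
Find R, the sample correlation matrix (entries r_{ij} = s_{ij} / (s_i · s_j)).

Step 1 — column means:
  mean(X_1) = (3 + 5 + 5 + 8 + 3 + 4) / 6 = 28/6 = 4.6667
  mean(X_2) = (2 + 6 + 8 + 7 + 6 + 2) / 6 = 31/6 = 5.1667
  mean(X_3) = (8 + 2 + 1 + 8 + 5 + 2) / 6 = 26/6 = 4.3333

Step 2 — sample variances and covariances s[i,j] = (1/(n-1)) · Σ_k (x_{k,i} - mean_i) · (x_{k,j} - mean_j), with n-1 = 5:
  s[X_1,X_1] = ((-1.6667)·(-1.6667) + (0.3333)·(0.3333) + (0.3333)·(0.3333) + (3.3333)·(3.3333) + (-1.6667)·(-1.6667) + (-0.6667)·(-0.6667)) / 5 = 17.3333/5 = 3.4667
  s[X_1,X_2] = ((-1.6667)·(-3.1667) + (0.3333)·(0.8333) + (0.3333)·(2.8333) + (3.3333)·(1.8333) + (-1.6667)·(0.8333) + (-0.6667)·(-3.1667)) / 5 = 13.3333/5 = 2.6667
  s[X_1,X_3] = ((-1.6667)·(3.6667) + (0.3333)·(-2.3333) + (0.3333)·(-3.3333) + (3.3333)·(3.6667) + (-1.6667)·(0.6667) + (-0.6667)·(-2.3333)) / 5 = 4.6667/5 = 0.9333
  s[X_2,X_2] = ((-3.1667)·(-3.1667) + (0.8333)·(0.8333) + (2.8333)·(2.8333) + (1.8333)·(1.8333) + (0.8333)·(0.8333) + (-3.1667)·(-3.1667)) / 5 = 32.8333/5 = 6.5667
  s[X_2,X_3] = ((-3.1667)·(3.6667) + (0.8333)·(-2.3333) + (2.8333)·(-3.3333) + (1.8333)·(3.6667) + (0.8333)·(0.6667) + (-3.1667)·(-2.3333)) / 5 = -8.3333/5 = -1.6667
  s[X_3,X_3] = ((3.6667)·(3.6667) + (-2.3333)·(-2.3333) + (-3.3333)·(-3.3333) + (3.6667)·(3.6667) + (0.6667)·(0.6667) + (-2.3333)·(-2.3333)) / 5 = 49.3333/5 = 9.8667
  Sample standard deviations s_i = √(s[i,i]):
  s(X_1) = √(3.4667) = 1.8619
  s(X_2) = √(6.5667) = 2.5626
  s(X_3) = √(9.8667) = 3.1411

Step 3 — r_{ij} = s_{ij} / (s_i · s_j):
  r[X_1,X_1] = 1 (diagonal).
  r[X_1,X_2] = 2.6667 / (1.8619 · 2.5626) = 2.6667 / 4.7712 = 0.5589
  r[X_1,X_3] = 0.9333 / (1.8619 · 3.1411) = 0.9333 / 5.8485 = 0.1596
  r[X_2,X_2] = 1 (diagonal).
  r[X_2,X_3] = -1.6667 / (2.5626 · 3.1411) = -1.6667 / 8.0493 = -0.2071
  r[X_3,X_3] = 1 (diagonal).

R is symmetric with unit diagonal. Assembling:

R = [[1, 0.5589, 0.1596],
 [0.5589, 1, -0.2071],
 [0.1596, -0.2071, 1]]


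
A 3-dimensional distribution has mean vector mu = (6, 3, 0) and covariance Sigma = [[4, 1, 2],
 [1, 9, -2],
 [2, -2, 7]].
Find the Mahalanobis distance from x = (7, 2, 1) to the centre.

Step 1 — centre the observation: (x - mu) = (1, -1, 1).

Step 2 — invert Sigma (cofactor / det for 3×3, or solve directly):
  Sigma^{-1} = [[0.3189, -0.0595, -0.1081],
 [-0.0595, 0.1297, 0.0541],
 [-0.1081, 0.0541, 0.1892]].

Step 3 — form the quadratic (x - mu)^T · Sigma^{-1} · (x - mu):
  Sigma^{-1} · (x - mu) = (0.2703, -0.1351, 0.027).
  (x - mu)^T · [Sigma^{-1} · (x - mu)] = (1)·(0.2703) + (-1)·(-0.1351) + (1)·(0.027) = 0.4324.

Step 4 — take square root: d = √(0.4324) ≈ 0.6576.

d(x, mu) = √(0.4324) ≈ 0.6576


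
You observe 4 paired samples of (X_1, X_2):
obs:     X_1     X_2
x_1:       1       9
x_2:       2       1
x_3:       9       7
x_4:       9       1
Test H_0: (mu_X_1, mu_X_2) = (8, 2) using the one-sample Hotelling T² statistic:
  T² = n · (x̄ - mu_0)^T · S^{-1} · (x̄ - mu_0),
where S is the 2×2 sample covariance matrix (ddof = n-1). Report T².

Step 1 — sample mean vector:
  mean(X_1) = (1 + 2 + 9 + 9) / 4 = 21/4 = 5.25
  mean(X_2) = (9 + 1 + 7 + 1) / 4 = 18/4 = 4.5
  x̄ = (5.25, 4.5),  deviation x̄ - mu_0 = (5.25, 4.5) - (8, 2) = (-2.75, 2.5).

Step 2 — sample covariance matrix, S[i,j] = (1/(n-1)) · Σ_k (x_{k,i} - mean_i) · (x_{k,j} - mean_j), divisor n-1 = 3:
  S[X_1,X_1] = ((-4.25)·(-4.25) + (-3.25)·(-3.25) + (3.75)·(3.75) + (3.75)·(3.75)) / 3 = 56.75/3 = 18.9167
  S[X_1,X_2] = ((-4.25)·(4.5) + (-3.25)·(-3.5) + (3.75)·(2.5) + (3.75)·(-3.5)) / 3 = -11.5/3 = -3.8333
  S[X_2,X_2] = ((4.5)·(4.5) + (-3.5)·(-3.5) + (2.5)·(2.5) + (-3.5)·(-3.5)) / 3 = 51/3 = 17
  S = [[18.9167, -3.8333],
 [-3.8333, 17]].

Step 3 — invert S. det(S) = 18.9167·17 - (-3.8333)² = 306.8889.
  S^{-1} = (1/det) · [[d, -b], [-b, a]] = [[0.0554, 0.0125],
 [0.0125, 0.0616]].

Step 4 — quadratic form (x̄ - mu_0)^T · S^{-1} · (x̄ - mu_0):
  S^{-1} · (x̄ - mu_0) = (-0.1211, 0.1198),
  (x̄ - mu_0)^T · [...] = (-2.75)·(-0.1211) + (2.5)·(0.1198) = 0.6324.

Step 5 — scale by n: T² = 4 · 0.6324 = 2.5297.

T² ≈ 2.5297


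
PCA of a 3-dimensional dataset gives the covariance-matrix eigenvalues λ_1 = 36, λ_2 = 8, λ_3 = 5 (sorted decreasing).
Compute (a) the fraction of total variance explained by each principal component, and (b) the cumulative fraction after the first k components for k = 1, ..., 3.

Step 1 — total variance = trace(Sigma) = Σ λ_i = 36 + 8 + 5 = 49.

Step 2 — fraction explained by component i = λ_i / Σ λ:
  PC1: 36/49 = 0.7347
  PC2: 8/49 = 0.1633
  PC3: 5/49 = 0.102

Step 3 — cumulative fraction after k components = (λ_1 + ... + λ_k) / Σ λ:
  k = 1: 36/49 = 0.7347
  k = 2: (36 + 8)/49 = 44/49 = 0.898
  k = 3: (36 + 8 + 5)/49 = 49/49 = 1

Summary (fraction, with percent):

explained: PC1 0.7347 (73.47%), PC2 0.1633 (16.33%), PC3 0.102 (10.2%);  cumulative: 0.7347, 0.898, 1


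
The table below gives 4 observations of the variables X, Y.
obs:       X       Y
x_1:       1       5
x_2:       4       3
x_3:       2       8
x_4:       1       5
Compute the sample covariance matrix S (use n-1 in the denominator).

Step 1 — column means:
  mean(X) = (1 + 4 + 2 + 1) / 4 = 8/4 = 2
  mean(Y) = (5 + 3 + 8 + 5) / 4 = 21/4 = 5.25

Step 2 — sample covariance S[i,j] = (1/(n-1)) · Σ_k (x_{k,i} - mean_i) · (x_{k,j} - mean_j), with n-1 = 3.
  S[X,X] = ((-1)·(-1) + (2)·(2) + (0)·(0) + (-1)·(-1)) / 3 = 6/3 = 2
  S[X,Y] = ((-1)·(-0.25) + (2)·(-2.25) + (0)·(2.75) + (-1)·(-0.25)) / 3 = -4/3 = -1.3333
  S[Y,Y] = ((-0.25)·(-0.25) + (-2.25)·(-2.25) + (2.75)·(2.75) + (-0.25)·(-0.25)) / 3 = 12.75/3 = 4.25

S is symmetric (S[j,i] = S[i,j]). Assembling:

S = [[2, -1.3333],
 [-1.3333, 4.25]]


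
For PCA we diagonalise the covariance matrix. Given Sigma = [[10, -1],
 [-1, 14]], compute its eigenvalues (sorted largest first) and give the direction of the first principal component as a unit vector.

Step 1 — characteristic polynomial of 2×2 Sigma:
  det(Sigma - λI) = λ² - trace · λ + det = 0.
  trace = 10 + 14 = 24, det = 10·14 - (-1)² = 139.
Step 2 — discriminant:
  Δ = trace² - 4·det = 576 - 556 = 20.
Step 3 — eigenvalues:
  λ = (trace ± √Δ)/2 = (24 ± 4.4721)/2,
  λ_1 = 14.2361,  λ_2 = 9.7639.

Step 4 — unit eigenvector for λ_1: solve (Sigma - λ_1 I)v = 0. First row:
  (10 - 14.2361)·v_x + (-1)·v_y = 0, i.e. (-4.2361)·v_x + (-1)·v_y = 0,
  so v ∝ (b, λ_1 - a) = (-1, 4.2361); multiply by -1 so the first entry is positive: u = (1, -4.2361).
  ||u|| = √((1)² + (-4.2361)²) = √(18.9443) ≈ 4.3525,
  v_1 = u/||u|| ≈ (0.2298, -0.9732) (||v_1|| = 1).

λ_1 = 14.2361,  λ_2 = 9.7639;  v_1 ≈ (0.2298, -0.9732)


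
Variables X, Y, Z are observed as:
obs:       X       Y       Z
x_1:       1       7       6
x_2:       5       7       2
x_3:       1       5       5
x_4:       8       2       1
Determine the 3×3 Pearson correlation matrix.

Step 1 — column means:
  mean(X) = (1 + 5 + 1 + 8) / 4 = 15/4 = 3.75
  mean(Y) = (7 + 7 + 5 + 2) / 4 = 21/4 = 5.25
  mean(Z) = (6 + 2 + 5 + 1) / 4 = 14/4 = 3.5

Step 2 — sample variances and covariances s[i,j] = (1/(n-1)) · Σ_k (x_{k,i} - mean_i) · (x_{k,j} - mean_j), with n-1 = 3:
  s[X,X] = ((-2.75)·(-2.75) + (1.25)·(1.25) + (-2.75)·(-2.75) + (4.25)·(4.25)) / 3 = 34.75/3 = 11.5833
  s[X,Y] = ((-2.75)·(1.75) + (1.25)·(1.75) + (-2.75)·(-0.25) + (4.25)·(-3.25)) / 3 = -15.75/3 = -5.25
  s[X,Z] = ((-2.75)·(2.5) + (1.25)·(-1.5) + (-2.75)·(1.5) + (4.25)·(-2.5)) / 3 = -23.5/3 = -7.8333
  s[Y,Y] = ((1.75)·(1.75) + (1.75)·(1.75) + (-0.25)·(-0.25) + (-3.25)·(-3.25)) / 3 = 16.75/3 = 5.5833
  s[Y,Z] = ((1.75)·(2.5) + (1.75)·(-1.5) + (-0.25)·(1.5) + (-3.25)·(-2.5)) / 3 = 9.5/3 = 3.1667
  s[Z,Z] = ((2.5)·(2.5) + (-1.5)·(-1.5) + (1.5)·(1.5) + (-2.5)·(-2.5)) / 3 = 17/3 = 5.6667
  Sample standard deviations s_i = √(s[i,i]):
  s(X) = √(11.5833) = 3.4034
  s(Y) = √(5.5833) = 2.3629
  s(Z) = √(5.6667) = 2.3805

Step 3 — r_{ij} = s_{ij} / (s_i · s_j):
  r[X,X] = 1 (diagonal).
  r[X,Y] = -5.25 / (3.4034 · 2.3629) = -5.25 / 8.042 = -0.6528
  r[X,Z] = -7.8333 / (3.4034 · 2.3805) = -7.8333 / 8.1018 = -0.9669
  r[Y,Y] = 1 (diagonal).
  r[Y,Z] = 3.1667 / (2.3629 · 2.3805) = 3.1667 / 5.6248 = 0.563
  r[Z,Z] = 1 (diagonal).

R is symmetric with unit diagonal. Assembling:

R = [[1, -0.6528, -0.9669],
 [-0.6528, 1, 0.563],
 [-0.9669, 0.563, 1]]


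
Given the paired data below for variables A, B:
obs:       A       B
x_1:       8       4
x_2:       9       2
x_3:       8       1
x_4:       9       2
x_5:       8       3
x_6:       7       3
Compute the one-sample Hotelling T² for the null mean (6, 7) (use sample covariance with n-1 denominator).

Step 1 — sample mean vector:
  mean(A) = (8 + 9 + 8 + 9 + 8 + 7) / 6 = 49/6 = 8.1667
  mean(B) = (4 + 2 + 1 + 2 + 3 + 3) / 6 = 15/6 = 2.5
  x̄ = (8.1667, 2.5),  deviation x̄ - mu_0 = (8.1667, 2.5) - (6, 7) = (2.1667, -4.5).

Step 2 — sample covariance matrix, S[i,j] = (1/(n-1)) · Σ_k (x_{k,i} - mean_i) · (x_{k,j} - mean_j), divisor n-1 = 5:
  S[A,A] = ((-0.1667)·(-0.1667) + (0.8333)·(0.8333) + (-0.1667)·(-0.1667) + (0.8333)·(0.8333) + (-0.1667)·(-0.1667) + (-1.1667)·(-1.1667)) / 5 = 2.8333/5 = 0.5667
  S[A,B] = ((-0.1667)·(1.5) + (0.8333)·(-0.5) + (-0.1667)·(-1.5) + (0.8333)·(-0.5) + (-0.1667)·(0.5) + (-1.1667)·(0.5)) / 5 = -1.5/5 = -0.3
  S[B,B] = ((1.5)·(1.5) + (-0.5)·(-0.5) + (-1.5)·(-1.5) + (-0.5)·(-0.5) + (0.5)·(0.5) + (0.5)·(0.5)) / 5 = 5.5/5 = 1.1
  S = [[0.5667, -0.3],
 [-0.3, 1.1]].

Step 3 — invert S. det(S) = 0.5667·1.1 - (-0.3)² = 0.5333.
  S^{-1} = (1/det) · [[d, -b], [-b, a]] = [[2.0625, 0.5625],
 [0.5625, 1.0625]].

Step 4 — quadratic form (x̄ - mu_0)^T · S^{-1} · (x̄ - mu_0):
  S^{-1} · (x̄ - mu_0) = (1.9375, -3.5625),
  (x̄ - mu_0)^T · [...] = (2.1667)·(1.9375) + (-4.5)·(-3.5625) = 20.2292.

Step 5 — scale by n: T² = 6 · 20.2292 = 121.375.

T² ≈ 121.375


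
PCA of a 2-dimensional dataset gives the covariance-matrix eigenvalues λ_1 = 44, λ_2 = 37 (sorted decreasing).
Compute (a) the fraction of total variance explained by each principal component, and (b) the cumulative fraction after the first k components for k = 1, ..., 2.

Step 1 — total variance = trace(Sigma) = Σ λ_i = 44 + 37 = 81.

Step 2 — fraction explained by component i = λ_i / Σ λ:
  PC1: 44/81 = 0.5432
  PC2: 37/81 = 0.4568

Step 3 — cumulative fraction after k components = (λ_1 + ... + λ_k) / Σ λ:
  k = 1: 44/81 = 0.5432
  k = 2: (44 + 37)/81 = 81/81 = 1

Summary (fraction, with percent):

explained: PC1 0.5432 (54.32%), PC2 0.4568 (45.68%);  cumulative: 0.5432, 1


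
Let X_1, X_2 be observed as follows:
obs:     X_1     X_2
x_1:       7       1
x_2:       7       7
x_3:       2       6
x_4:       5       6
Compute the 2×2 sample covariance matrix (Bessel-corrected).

Step 1 — column means:
  mean(X_1) = (7 + 7 + 2 + 5) / 4 = 21/4 = 5.25
  mean(X_2) = (1 + 7 + 6 + 6) / 4 = 20/4 = 5

Step 2 — sample covariance S[i,j] = (1/(n-1)) · Σ_k (x_{k,i} - mean_i) · (x_{k,j} - mean_j), with n-1 = 3.
  S[X_1,X_1] = ((1.75)·(1.75) + (1.75)·(1.75) + (-3.25)·(-3.25) + (-0.25)·(-0.25)) / 3 = 16.75/3 = 5.5833
  S[X_1,X_2] = ((1.75)·(-4) + (1.75)·(2) + (-3.25)·(1) + (-0.25)·(1)) / 3 = -7/3 = -2.3333
  S[X_2,X_2] = ((-4)·(-4) + (2)·(2) + (1)·(1) + (1)·(1)) / 3 = 22/3 = 7.3333

S is symmetric (S[j,i] = S[i,j]). Assembling:

S = [[5.5833, -2.3333],
 [-2.3333, 7.3333]]


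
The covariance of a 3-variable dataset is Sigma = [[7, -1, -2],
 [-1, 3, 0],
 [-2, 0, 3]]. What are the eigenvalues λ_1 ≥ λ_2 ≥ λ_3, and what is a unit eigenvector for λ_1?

Step 1 — characteristic polynomial p(λ) = det(λI - Sigma) = λ³ - tr·λ² + c_1·λ - det, where tr = trace, c_1 = sum of the principal 2×2 minors, det = det(Sigma):
  tr = 7 + 3 + 3 = 13,
  c_1 = (7·3 - (-1)²) + (7·3 - (-2)²) + (3·3 - (0)²) = 20 + 17 + 9 = 46,
  det = 7·(3·3 - (0)²) - (-1)·((-1)·3 - (0)·(-2)) + (-2)·((-1)·(0) - 3·(-2)) = 7·(9) - (-1)·(-3) + (-2)·(6) = 48.
  So p(λ) = λ³ - 13λ² + 46λ - 48.
Step 2 — look for an integer root (rational root theorem: any rational root is an integer divisor of 48). Testing λ = 2:
  p(2) = 8 - 52 + 92 - 48 = 0  ✓
  Dividing out (λ - 2): p(λ) = (λ - 2)(λ² - 11λ + 24).
Step 3 — remaining eigenvalues from the quadratic λ² - 11λ + 24 = 0:
  Δ = 11² - 4·24 = 121 - 96 = 25,  λ = (11 ± √25)/2 = (11 ± 5)/2 = 8 or 3.
  Sorted: λ_1 = 8,  λ_2 = 3,  λ_3 = 2  (check: sum = 13 = tr ✓).

Step 4 — unit eigenvector for λ_1 = 8: v spans the null space of (Sigma - λ_1 I), whose rows are
  r_1 = (-1, -1, -2),  r_2 = (-1, -5, 0),  r_3 = (-2, 0, -5).
  v is orthogonal to every row, so take v ∝ r_1 × r_2 = ((-1)·(0) - (-2)·(-5), (-2)·(-1) - (-1)·(0), (-1)·(-5) - (-1)·(-1)) = (-10, 2, 4).
  Rescale (divide by 2; multiply by -1 so the first nonzero entry is positive): u = (5, -1, -2).
  ||u|| = √((5)² + (-1)² + (-2)²) = √(30) ≈ 5.4772,  v_1 = u/||u|| ≈ (0.9129, -0.1826, -0.3651) (||v_1|| = 1).

λ_1 = 8,  λ_2 = 3,  λ_3 = 2;  v_1 ≈ (0.9129, -0.1826, -0.3651)


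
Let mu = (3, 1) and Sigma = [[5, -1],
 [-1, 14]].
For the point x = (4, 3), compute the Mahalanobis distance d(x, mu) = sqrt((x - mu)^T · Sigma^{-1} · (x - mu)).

Step 1 — centre the observation: (x - mu) = (1, 2).

Step 2 — invert Sigma. det(Sigma) = 5·14 - (-1)² = 69.
  Sigma^{-1} = (1/det) · [[d, -b], [-b, a]] = [[0.2029, 0.0145],
 [0.0145, 0.0725]].

Step 3 — form the quadratic (x - mu)^T · Sigma^{-1} · (x - mu):
  Sigma^{-1} · (x - mu) = (0.2319, 0.1594).
  (x - mu)^T · [Sigma^{-1} · (x - mu)] = (1)·(0.2319) + (2)·(0.1594) = 0.5507.

Step 4 — take square root: d = √(0.5507) ≈ 0.7421.

d(x, mu) = √(0.5507) ≈ 0.7421


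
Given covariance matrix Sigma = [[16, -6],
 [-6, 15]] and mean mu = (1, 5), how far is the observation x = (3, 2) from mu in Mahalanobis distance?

Step 1 — centre the observation: (x - mu) = (2, -3).

Step 2 — invert Sigma. det(Sigma) = 16·15 - (-6)² = 204.
  Sigma^{-1} = (1/det) · [[d, -b], [-b, a]] = [[0.0735, 0.0294],
 [0.0294, 0.0784]].

Step 3 — form the quadratic (x - mu)^T · Sigma^{-1} · (x - mu):
  Sigma^{-1} · (x - mu) = (0.0588, -0.1765).
  (x - mu)^T · [Sigma^{-1} · (x - mu)] = (2)·(0.0588) + (-3)·(-0.1765) = 0.6471.

Step 4 — take square root: d = √(0.6471) ≈ 0.8044.

d(x, mu) = √(0.6471) ≈ 0.8044


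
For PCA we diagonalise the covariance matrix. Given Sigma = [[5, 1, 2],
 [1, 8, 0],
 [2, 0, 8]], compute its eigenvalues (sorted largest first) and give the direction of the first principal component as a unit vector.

Step 1 — characteristic polynomial p(λ) = det(λI - Sigma) = λ³ - tr·λ² + c_1·λ - det, where tr = trace, c_1 = sum of the principal 2×2 minors, det = det(Sigma):
  tr = 5 + 8 + 8 = 21,
  c_1 = (5·8 - (1)²) + (5·8 - (2)²) + (8·8 - (0)²) = 39 + 36 + 64 = 139,
  det = 5·(8·8 - (0)²) - (1)·((1)·8 - (0)·(2)) + (2)·((1)·(0) - 8·(2)) = 5·(64) - (1)·(8) + (2)·(-16) = 280.
  So p(λ) = λ³ - 21λ² + 139λ - 280.
Step 2 — look for an integer root (rational root theorem: any rational root is an integer divisor of 280). Testing λ = 8:
  p(8) = 512 - 1344 + 1112 - 280 = 0  ✓
  Dividing out (λ - 8): p(λ) = (λ - 8)(λ² - 13λ + 35).
Step 3 — remaining eigenvalues from the quadratic λ² - 13λ + 35 = 0:
  Δ = 13² - 4·35 = 169 - 140 = 29,  λ = (13 ± √29)/2 = (13 ± 5.3852)/2 ≈ 9.1926 or 3.8074.
  Sorted: λ_1 = 9.1926,  λ_2 = 8,  λ_3 = 3.8074  (check: sum = 21 = tr ✓).

Step 4 — unit eigenvector for λ_1 ≈ 9.1926: v spans the null space of (Sigma - λ_1 I), whose rows are
  r_1 = (-4.1926, 1, 2),  r_2 = (1, -1.1926, 0),  r_3 = (2, 0, -1.1926).
  v is orthogonal to every row, so take v ∝ r_1 × r_2 = ((1)·(0) - (2)·(-1.1926), (2)·(1) - (-4.1926)·(0), (-4.1926)·(-1.1926) - (1)·(1)) ≈ (2.3852, 2, 4).
  Let u = (2.3852, 2, 4).
  ||u|| = √((2.3852)² + (2)² + (4)²) = √(25.689) ≈ 5.0684,  v_1 = u/||u|| ≈ (0.4706, 0.3946, 0.7892) (||v_1|| = 1).

λ_1 = 9.1926,  λ_2 = 8,  λ_3 = 3.8074;  v_1 ≈ (0.4706, 0.3946, 0.7892)


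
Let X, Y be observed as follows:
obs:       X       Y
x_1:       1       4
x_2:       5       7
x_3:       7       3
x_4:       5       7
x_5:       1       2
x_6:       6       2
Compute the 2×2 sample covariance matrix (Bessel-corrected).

Step 1 — column means:
  mean(X) = (1 + 5 + 7 + 5 + 1 + 6) / 6 = 25/6 = 4.1667
  mean(Y) = (4 + 7 + 3 + 7 + 2 + 2) / 6 = 25/6 = 4.1667

Step 2 — sample covariance S[i,j] = (1/(n-1)) · Σ_k (x_{k,i} - mean_i) · (x_{k,j} - mean_j), with n-1 = 5.
  S[X,X] = ((-3.1667)·(-3.1667) + (0.8333)·(0.8333) + (2.8333)·(2.8333) + (0.8333)·(0.8333) + (-3.1667)·(-3.1667) + (1.8333)·(1.8333)) / 5 = 32.8333/5 = 6.5667
  S[X,Y] = ((-3.1667)·(-0.1667) + (0.8333)·(2.8333) + (2.8333)·(-1.1667) + (0.8333)·(2.8333) + (-3.1667)·(-2.1667) + (1.8333)·(-2.1667)) / 5 = 4.8333/5 = 0.9667
  S[Y,Y] = ((-0.1667)·(-0.1667) + (2.8333)·(2.8333) + (-1.1667)·(-1.1667) + (2.8333)·(2.8333) + (-2.1667)·(-2.1667) + (-2.1667)·(-2.1667)) / 5 = 26.8333/5 = 5.3667

S is symmetric (S[j,i] = S[i,j]). Assembling:

S = [[6.5667, 0.9667],
 [0.9667, 5.3667]]


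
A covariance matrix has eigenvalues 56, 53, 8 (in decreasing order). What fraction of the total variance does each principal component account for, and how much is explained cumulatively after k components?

Step 1 — total variance = trace(Sigma) = Σ λ_i = 56 + 53 + 8 = 117.

Step 2 — fraction explained by component i = λ_i / Σ λ:
  PC1: 56/117 = 0.4786
  PC2: 53/117 = 0.453
  PC3: 8/117 = 0.0684

Step 3 — cumulative fraction after k components = (λ_1 + ... + λ_k) / Σ λ:
  k = 1: 56/117 = 0.4786
  k = 2: (56 + 53)/117 = 109/117 = 0.9316
  k = 3: (56 + 53 + 8)/117 = 117/117 = 1

Summary (fraction, with percent):

explained: PC1 0.4786 (47.86%), PC2 0.453 (45.3%), PC3 0.0684 (6.84%);  cumulative: 0.4786, 0.9316, 1


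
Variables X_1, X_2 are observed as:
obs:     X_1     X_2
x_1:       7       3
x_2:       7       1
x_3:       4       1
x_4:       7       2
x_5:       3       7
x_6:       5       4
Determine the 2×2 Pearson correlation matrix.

Step 1 — column means:
  mean(X_1) = (7 + 7 + 4 + 7 + 3 + 5) / 6 = 33/6 = 5.5
  mean(X_2) = (3 + 1 + 1 + 2 + 7 + 4) / 6 = 18/6 = 3

Step 2 — sample variances and covariances s[i,j] = (1/(n-1)) · Σ_k (x_{k,i} - mean_i) · (x_{k,j} - mean_j), with n-1 = 5:
  s[X_1,X_1] = ((1.5)·(1.5) + (1.5)·(1.5) + (-1.5)·(-1.5) + (1.5)·(1.5) + (-2.5)·(-2.5) + (-0.5)·(-0.5)) / 5 = 15.5/5 = 3.1
  s[X_1,X_2] = ((1.5)·(0) + (1.5)·(-2) + (-1.5)·(-2) + (1.5)·(-1) + (-2.5)·(4) + (-0.5)·(1)) / 5 = -12/5 = -2.4
  s[X_2,X_2] = ((0)·(0) + (-2)·(-2) + (-2)·(-2) + (-1)·(-1) + (4)·(4) + (1)·(1)) / 5 = 26/5 = 5.2
  Sample standard deviations s_i = √(s[i,i]):
  s(X_1) = √(3.1) = 1.7607
  s(X_2) = √(5.2) = 2.2804

Step 3 — r_{ij} = s_{ij} / (s_i · s_j):
  r[X_1,X_1] = 1 (diagonal).
  r[X_1,X_2] = -2.4 / (1.7607 · 2.2804) = -2.4 / 4.015 = -0.5978
  r[X_2,X_2] = 1 (diagonal).

R is symmetric with unit diagonal. Assembling:

R = [[1, -0.5978],
 [-0.5978, 1]]


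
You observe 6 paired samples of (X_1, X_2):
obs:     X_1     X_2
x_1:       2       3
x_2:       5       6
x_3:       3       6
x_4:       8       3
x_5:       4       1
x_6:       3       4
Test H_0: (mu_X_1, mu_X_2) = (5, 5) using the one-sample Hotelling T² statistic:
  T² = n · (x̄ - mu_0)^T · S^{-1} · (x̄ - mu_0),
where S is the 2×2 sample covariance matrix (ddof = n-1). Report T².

Step 1 — sample mean vector:
  mean(X_1) = (2 + 5 + 3 + 8 + 4 + 3) / 6 = 25/6 = 4.1667
  mean(X_2) = (3 + 6 + 6 + 3 + 1 + 4) / 6 = 23/6 = 3.8333
  x̄ = (4.1667, 3.8333),  deviation x̄ - mu_0 = (4.1667, 3.8333) - (5, 5) = (-0.8333, -1.1667).

Step 2 — sample covariance matrix, S[i,j] = (1/(n-1)) · Σ_k (x_{k,i} - mean_i) · (x_{k,j} - mean_j), divisor n-1 = 5:
  S[X_1,X_1] = ((-2.1667)·(-2.1667) + (0.8333)·(0.8333) + (-1.1667)·(-1.1667) + (3.8333)·(3.8333) + (-0.1667)·(-0.1667) + (-1.1667)·(-1.1667)) / 5 = 22.8333/5 = 4.5667
  S[X_1,X_2] = ((-2.1667)·(-0.8333) + (0.8333)·(2.1667) + (-1.1667)·(2.1667) + (3.8333)·(-0.8333) + (-0.1667)·(-2.8333) + (-1.1667)·(0.1667)) / 5 = -1.8333/5 = -0.3667
  S[X_2,X_2] = ((-0.8333)·(-0.8333) + (2.1667)·(2.1667) + (2.1667)·(2.1667) + (-0.8333)·(-0.8333) + (-2.8333)·(-2.8333) + (0.1667)·(0.1667)) / 5 = 18.8333/5 = 3.7667
  S = [[4.5667, -0.3667],
 [-0.3667, 3.7667]].

Step 3 — invert S. det(S) = 4.5667·3.7667 - (-0.3667)² = 17.0667.
  S^{-1} = (1/det) · [[d, -b], [-b, a]] = [[0.2207, 0.0215],
 [0.0215, 0.2676]].

Step 4 — quadratic form (x̄ - mu_0)^T · S^{-1} · (x̄ - mu_0):
  S^{-1} · (x̄ - mu_0) = (-0.209, -0.3301),
  (x̄ - mu_0)^T · [...] = (-0.8333)·(-0.209) + (-1.1667)·(-0.3301) = 0.5592.

Step 5 — scale by n: T² = 6 · 0.5592 = 3.3555.

T² ≈ 3.3555


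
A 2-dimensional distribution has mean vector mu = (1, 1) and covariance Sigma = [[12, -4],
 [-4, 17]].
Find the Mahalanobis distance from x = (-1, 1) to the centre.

Step 1 — centre the observation: (x - mu) = (-2, 0).

Step 2 — invert Sigma. det(Sigma) = 12·17 - (-4)² = 188.
  Sigma^{-1} = (1/det) · [[d, -b], [-b, a]] = [[0.0904, 0.0213],
 [0.0213, 0.0638]].

Step 3 — form the quadratic (x - mu)^T · Sigma^{-1} · (x - mu):
  Sigma^{-1} · (x - mu) = (-0.1809, -0.0426).
  (x - mu)^T · [Sigma^{-1} · (x - mu)] = (-2)·(-0.1809) + (0)·(-0.0426) = 0.3617.

Step 4 — take square root: d = √(0.3617) ≈ 0.6014.

d(x, mu) = √(0.3617) ≈ 0.6014


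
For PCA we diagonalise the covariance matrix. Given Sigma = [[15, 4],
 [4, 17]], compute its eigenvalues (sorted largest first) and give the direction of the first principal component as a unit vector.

Step 1 — characteristic polynomial of 2×2 Sigma:
  det(Sigma - λI) = λ² - trace · λ + det = 0.
  trace = 15 + 17 = 32, det = 15·17 - (4)² = 239.
Step 2 — discriminant:
  Δ = trace² - 4·det = 1024 - 956 = 68.
Step 3 — eigenvalues:
  λ = (trace ± √Δ)/2 = (32 ± 8.2462)/2,
  λ_1 = 20.1231,  λ_2 = 11.8769.

Step 4 — unit eigenvector for λ_1: solve (Sigma - λ_1 I)v = 0. First row:
  (15 - 20.1231)·v_x + (4)·v_y = 0, i.e. (-5.1231)·v_x + (4)·v_y = 0,
  so v ∝ (b, λ_1 - a) = (4, 5.1231) = u.
  ||u|| = √((4)² + (5.1231)²) = √(42.2462) ≈ 6.4997,
  v_1 = u/||u|| ≈ (0.6154, 0.7882) (||v_1|| = 1).

λ_1 = 20.1231,  λ_2 = 11.8769;  v_1 ≈ (0.6154, 0.7882)


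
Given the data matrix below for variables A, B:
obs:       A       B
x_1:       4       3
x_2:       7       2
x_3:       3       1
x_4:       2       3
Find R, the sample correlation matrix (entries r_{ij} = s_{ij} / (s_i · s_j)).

Step 1 — column means:
  mean(A) = (4 + 7 + 3 + 2) / 4 = 16/4 = 4
  mean(B) = (3 + 2 + 1 + 3) / 4 = 9/4 = 2.25

Step 2 — sample variances and covariances s[i,j] = (1/(n-1)) · Σ_k (x_{k,i} - mean_i) · (x_{k,j} - mean_j), with n-1 = 3:
  s[A,A] = ((0)·(0) + (3)·(3) + (-1)·(-1) + (-2)·(-2)) / 3 = 14/3 = 4.6667
  s[A,B] = ((0)·(0.75) + (3)·(-0.25) + (-1)·(-1.25) + (-2)·(0.75)) / 3 = -1/3 = -0.3333
  s[B,B] = ((0.75)·(0.75) + (-0.25)·(-0.25) + (-1.25)·(-1.25) + (0.75)·(0.75)) / 3 = 2.75/3 = 0.9167
  Sample standard deviations s_i = √(s[i,i]):
  s(A) = √(4.6667) = 2.1602
  s(B) = √(0.9167) = 0.9574

Step 3 — r_{ij} = s_{ij} / (s_i · s_j):
  r[A,A] = 1 (diagonal).
  r[A,B] = -0.3333 / (2.1602 · 0.9574) = -0.3333 / 2.0683 = -0.1612
  r[B,B] = 1 (diagonal).

R is symmetric with unit diagonal. Assembling:

R = [[1, -0.1612],
 [-0.1612, 1]]


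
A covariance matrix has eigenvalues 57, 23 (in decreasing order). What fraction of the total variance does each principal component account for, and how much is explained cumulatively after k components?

Step 1 — total variance = trace(Sigma) = Σ λ_i = 57 + 23 = 80.

Step 2 — fraction explained by component i = λ_i / Σ λ:
  PC1: 57/80 = 0.7125
  PC2: 23/80 = 0.2875

Step 3 — cumulative fraction after k components = (λ_1 + ... + λ_k) / Σ λ:
  k = 1: 57/80 = 0.7125
  k = 2: (57 + 23)/80 = 80/80 = 1

Summary (fraction, with percent):

explained: PC1 0.7125 (71.25%), PC2 0.2875 (28.75%);  cumulative: 0.7125, 1


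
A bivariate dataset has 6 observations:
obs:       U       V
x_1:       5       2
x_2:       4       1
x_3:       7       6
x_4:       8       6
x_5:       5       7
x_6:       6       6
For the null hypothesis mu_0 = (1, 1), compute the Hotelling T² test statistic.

Step 1 — sample mean vector:
  mean(U) = (5 + 4 + 7 + 8 + 5 + 6) / 6 = 35/6 = 5.8333
  mean(V) = (2 + 1 + 6 + 6 + 7 + 6) / 6 = 28/6 = 4.6667
  x̄ = (5.8333, 4.6667),  deviation x̄ - mu_0 = (5.8333, 4.6667) - (1, 1) = (4.8333, 3.6667).

Step 2 — sample covariance matrix, S[i,j] = (1/(n-1)) · Σ_k (x_{k,i} - mean_i) · (x_{k,j} - mean_j), divisor n-1 = 5:
  S[U,U] = ((-0.8333)·(-0.8333) + (-1.8333)·(-1.8333) + (1.1667)·(1.1667) + (2.1667)·(2.1667) + (-0.8333)·(-0.8333) + (0.1667)·(0.1667)) / 5 = 10.8333/5 = 2.1667
  S[U,V] = ((-0.8333)·(-2.6667) + (-1.8333)·(-3.6667) + (1.1667)·(1.3333) + (2.1667)·(1.3333) + (-0.8333)·(2.3333) + (0.1667)·(1.3333)) / 5 = 11.6667/5 = 2.3333
  S[V,V] = ((-2.6667)·(-2.6667) + (-3.6667)·(-3.6667) + (1.3333)·(1.3333) + (1.3333)·(1.3333) + (2.3333)·(2.3333) + (1.3333)·(1.3333)) / 5 = 31.3333/5 = 6.2667
  S = [[2.1667, 2.3333],
 [2.3333, 6.2667]].

Step 3 — invert S. det(S) = 2.1667·6.2667 - (2.3333)² = 8.1333.
  S^{-1} = (1/det) · [[d, -b], [-b, a]] = [[0.7705, -0.2869],
 [-0.2869, 0.2664]].

Step 4 — quadratic form (x̄ - mu_0)^T · S^{-1} · (x̄ - mu_0):
  S^{-1} · (x̄ - mu_0) = (2.6721, -0.4098),
  (x̄ - mu_0)^T · [...] = (4.8333)·(2.6721) + (3.6667)·(-0.4098) = 11.4126.

Step 5 — scale by n: T² = 6 · 11.4126 = 68.4754.

T² ≈ 68.4754


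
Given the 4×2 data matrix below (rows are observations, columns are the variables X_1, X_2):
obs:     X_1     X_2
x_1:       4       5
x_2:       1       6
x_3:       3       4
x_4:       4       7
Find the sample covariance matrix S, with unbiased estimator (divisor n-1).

Step 1 — column means:
  mean(X_1) = (4 + 1 + 3 + 4) / 4 = 12/4 = 3
  mean(X_2) = (5 + 6 + 4 + 7) / 4 = 22/4 = 5.5

Step 2 — sample covariance S[i,j] = (1/(n-1)) · Σ_k (x_{k,i} - mean_i) · (x_{k,j} - mean_j), with n-1 = 3.
  S[X_1,X_1] = ((1)·(1) + (-2)·(-2) + (0)·(0) + (1)·(1)) / 3 = 6/3 = 2
  S[X_1,X_2] = ((1)·(-0.5) + (-2)·(0.5) + (0)·(-1.5) + (1)·(1.5)) / 3 = 0/3 = 0
  S[X_2,X_2] = ((-0.5)·(-0.5) + (0.5)·(0.5) + (-1.5)·(-1.5) + (1.5)·(1.5)) / 3 = 5/3 = 1.6667

S is symmetric (S[j,i] = S[i,j]). Assembling:

S = [[2, 0],
 [0, 1.6667]]


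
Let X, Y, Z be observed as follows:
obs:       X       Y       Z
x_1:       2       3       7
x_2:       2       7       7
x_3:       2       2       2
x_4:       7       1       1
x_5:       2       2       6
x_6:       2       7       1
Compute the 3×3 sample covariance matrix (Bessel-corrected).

Step 1 — column means:
  mean(X) = (2 + 2 + 2 + 7 + 2 + 2) / 6 = 17/6 = 2.8333
  mean(Y) = (3 + 7 + 2 + 1 + 2 + 7) / 6 = 22/6 = 3.6667
  mean(Z) = (7 + 7 + 2 + 1 + 6 + 1) / 6 = 24/6 = 4

Step 2 — sample covariance S[i,j] = (1/(n-1)) · Σ_k (x_{k,i} - mean_i) · (x_{k,j} - mean_j), with n-1 = 5.
  S[X,X] = ((-0.8333)·(-0.8333) + (-0.8333)·(-0.8333) + (-0.8333)·(-0.8333) + (4.1667)·(4.1667) + (-0.8333)·(-0.8333) + (-0.8333)·(-0.8333)) / 5 = 20.8333/5 = 4.1667
  S[X,Y] = ((-0.8333)·(-0.6667) + (-0.8333)·(3.3333) + (-0.8333)·(-1.6667) + (4.1667)·(-2.6667) + (-0.8333)·(-1.6667) + (-0.8333)·(3.3333)) / 5 = -13.3333/5 = -2.6667
  S[X,Z] = ((-0.8333)·(3) + (-0.8333)·(3) + (-0.8333)·(-2) + (4.1667)·(-3) + (-0.8333)·(2) + (-0.8333)·(-3)) / 5 = -15/5 = -3
  S[Y,Y] = ((-0.6667)·(-0.6667) + (3.3333)·(3.3333) + (-1.6667)·(-1.6667) + (-2.6667)·(-2.6667) + (-1.6667)·(-1.6667) + (3.3333)·(3.3333)) / 5 = 35.3333/5 = 7.0667
  S[Y,Z] = ((-0.6667)·(3) + (3.3333)·(3) + (-1.6667)·(-2) + (-2.6667)·(-3) + (-1.6667)·(2) + (3.3333)·(-3)) / 5 = 6/5 = 1.2
  S[Z,Z] = ((3)·(3) + (3)·(3) + (-2)·(-2) + (-3)·(-3) + (2)·(2) + (-3)·(-3)) / 5 = 44/5 = 8.8

S is symmetric (S[j,i] = S[i,j]). Assembling:

S = [[4.1667, -2.6667, -3],
 [-2.6667, 7.0667, 1.2],
 [-3, 1.2, 8.8]]


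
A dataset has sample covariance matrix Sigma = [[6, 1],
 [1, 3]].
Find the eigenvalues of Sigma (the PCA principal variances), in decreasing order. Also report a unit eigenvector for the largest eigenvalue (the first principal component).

Step 1 — characteristic polynomial of 2×2 Sigma:
  det(Sigma - λI) = λ² - trace · λ + det = 0.
  trace = 6 + 3 = 9, det = 6·3 - (1)² = 17.
Step 2 — discriminant:
  Δ = trace² - 4·det = 81 - 68 = 13.
Step 3 — eigenvalues:
  λ = (trace ± √Δ)/2 = (9 ± 3.6056)/2,
  λ_1 = 6.3028,  λ_2 = 2.6972.

Step 4 — unit eigenvector for λ_1: solve (Sigma - λ_1 I)v = 0. First row:
  (6 - 6.3028)·v_x + (1)·v_y = 0, i.e. (-0.3028)·v_x + (1)·v_y = 0,
  so v ∝ (b, λ_1 - a) = (1, 0.3028) = u.
  ||u|| = √((1)² + (0.3028)²) = √(1.0917) ≈ 1.0448,
  v_1 = u/||u|| ≈ (0.9571, 0.2898) (||v_1|| = 1).

λ_1 = 6.3028,  λ_2 = 2.6972;  v_1 ≈ (0.9571, 0.2898)


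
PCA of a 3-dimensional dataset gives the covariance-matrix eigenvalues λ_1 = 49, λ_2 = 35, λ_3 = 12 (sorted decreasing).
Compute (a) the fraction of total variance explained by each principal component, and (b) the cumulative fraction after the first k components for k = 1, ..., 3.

Step 1 — total variance = trace(Sigma) = Σ λ_i = 49 + 35 + 12 = 96.

Step 2 — fraction explained by component i = λ_i / Σ λ:
  PC1: 49/96 = 0.5104
  PC2: 35/96 = 0.3646
  PC3: 12/96 = 0.125

Step 3 — cumulative fraction after k components = (λ_1 + ... + λ_k) / Σ λ:
  k = 1: 49/96 = 0.5104
  k = 2: (49 + 35)/96 = 84/96 = 0.875
  k = 3: (49 + 35 + 12)/96 = 96/96 = 1

Summary (fraction, with percent):

explained: PC1 0.5104 (51.04%), PC2 0.3646 (36.46%), PC3 0.125 (12.5%);  cumulative: 0.5104, 0.875, 1


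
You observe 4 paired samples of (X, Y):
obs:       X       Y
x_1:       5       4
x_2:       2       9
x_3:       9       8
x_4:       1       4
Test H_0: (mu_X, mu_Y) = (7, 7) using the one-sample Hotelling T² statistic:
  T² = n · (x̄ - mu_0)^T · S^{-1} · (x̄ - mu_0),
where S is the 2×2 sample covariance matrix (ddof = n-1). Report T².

Step 1 — sample mean vector:
  mean(X) = (5 + 2 + 9 + 1) / 4 = 17/4 = 4.25
  mean(Y) = (4 + 9 + 8 + 4) / 4 = 25/4 = 6.25
  x̄ = (4.25, 6.25),  deviation x̄ - mu_0 = (4.25, 6.25) - (7, 7) = (-2.75, -0.75).

Step 2 — sample covariance matrix, S[i,j] = (1/(n-1)) · Σ_k (x_{k,i} - mean_i) · (x_{k,j} - mean_j), divisor n-1 = 3:
  S[X,X] = ((0.75)·(0.75) + (-2.25)·(-2.25) + (4.75)·(4.75) + (-3.25)·(-3.25)) / 3 = 38.75/3 = 12.9167
  S[X,Y] = ((0.75)·(-2.25) + (-2.25)·(2.75) + (4.75)·(1.75) + (-3.25)·(-2.25)) / 3 = 7.75/3 = 2.5833
  S[Y,Y] = ((-2.25)·(-2.25) + (2.75)·(2.75) + (1.75)·(1.75) + (-2.25)·(-2.25)) / 3 = 20.75/3 = 6.9167
  S = [[12.9167, 2.5833],
 [2.5833, 6.9167]].

Step 3 — invert S. det(S) = 12.9167·6.9167 - (2.5833)² = 82.6667.
  S^{-1} = (1/det) · [[d, -b], [-b, a]] = [[0.0837, -0.0312],
 [-0.0312, 0.1562]].

Step 4 — quadratic form (x̄ - mu_0)^T · S^{-1} · (x̄ - mu_0):
  S^{-1} · (x̄ - mu_0) = (-0.2067, -0.0313),
  (x̄ - mu_0)^T · [...] = (-2.75)·(-0.2067) + (-0.75)·(-0.0313) = 0.5917.

Step 5 — scale by n: T² = 4 · 0.5917 = 2.3669.

T² ≈ 2.3669


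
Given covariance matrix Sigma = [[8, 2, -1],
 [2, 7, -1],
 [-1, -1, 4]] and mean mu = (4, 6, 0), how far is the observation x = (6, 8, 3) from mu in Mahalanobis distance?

Step 1 — centre the observation: (x - mu) = (2, 2, 3).

Step 2 — invert Sigma (cofactor / det for 3×3, or solve directly):
  Sigma^{-1} = [[0.1371, -0.0355, 0.0254],
 [-0.0355, 0.1574, 0.0305],
 [0.0254, 0.0305, 0.264]].

Step 3 — form the quadratic (x - mu)^T · Sigma^{-1} · (x - mu):
  Sigma^{-1} · (x - mu) = (0.2792, 0.335, 0.9036).
  (x - mu)^T · [Sigma^{-1} · (x - mu)] = (2)·(0.2792) + (2)·(0.335) + (3)·(0.9036) = 3.9391.

Step 4 — take square root: d = √(3.9391) ≈ 1.9847.

d(x, mu) = √(3.9391) ≈ 1.9847


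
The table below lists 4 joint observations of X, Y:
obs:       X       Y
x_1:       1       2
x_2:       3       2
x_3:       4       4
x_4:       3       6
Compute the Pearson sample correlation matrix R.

Step 1 — column means:
  mean(X) = (1 + 3 + 4 + 3) / 4 = 11/4 = 2.75
  mean(Y) = (2 + 2 + 4 + 6) / 4 = 14/4 = 3.5

Step 2 — sample variances and covariances s[i,j] = (1/(n-1)) · Σ_k (x_{k,i} - mean_i) · (x_{k,j} - mean_j), with n-1 = 3:
  s[X,X] = ((-1.75)·(-1.75) + (0.25)·(0.25) + (1.25)·(1.25) + (0.25)·(0.25)) / 3 = 4.75/3 = 1.5833
  s[X,Y] = ((-1.75)·(-1.5) + (0.25)·(-1.5) + (1.25)·(0.5) + (0.25)·(2.5)) / 3 = 3.5/3 = 1.1667
  s[Y,Y] = ((-1.5)·(-1.5) + (-1.5)·(-1.5) + (0.5)·(0.5) + (2.5)·(2.5)) / 3 = 11/3 = 3.6667
  Sample standard deviations s_i = √(s[i,i]):
  s(X) = √(1.5833) = 1.2583
  s(Y) = √(3.6667) = 1.9149

Step 3 — r_{ij} = s_{ij} / (s_i · s_j):
  r[X,X] = 1 (diagonal).
  r[X,Y] = 1.1667 / (1.2583 · 1.9149) = 1.1667 / 2.4095 = 0.4842
  r[Y,Y] = 1 (diagonal).

R is symmetric with unit diagonal. Assembling:

R = [[1, 0.4842],
 [0.4842, 1]]


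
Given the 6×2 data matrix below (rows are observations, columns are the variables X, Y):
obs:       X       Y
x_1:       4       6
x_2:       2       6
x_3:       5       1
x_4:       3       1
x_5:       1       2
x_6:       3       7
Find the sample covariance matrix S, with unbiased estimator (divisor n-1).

Step 1 — column means:
  mean(X) = (4 + 2 + 5 + 3 + 1 + 3) / 6 = 18/6 = 3
  mean(Y) = (6 + 6 + 1 + 1 + 2 + 7) / 6 = 23/6 = 3.8333

Step 2 — sample covariance S[i,j] = (1/(n-1)) · Σ_k (x_{k,i} - mean_i) · (x_{k,j} - mean_j), with n-1 = 5.
  S[X,X] = ((1)·(1) + (-1)·(-1) + (2)·(2) + (0)·(0) + (-2)·(-2) + (0)·(0)) / 5 = 10/5 = 2
  S[X,Y] = ((1)·(2.1667) + (-1)·(2.1667) + (2)·(-2.8333) + (0)·(-2.8333) + (-2)·(-1.8333) + (0)·(3.1667)) / 5 = -2/5 = -0.4
  S[Y,Y] = ((2.1667)·(2.1667) + (2.1667)·(2.1667) + (-2.8333)·(-2.8333) + (-2.8333)·(-2.8333) + (-1.8333)·(-1.8333) + (3.1667)·(3.1667)) / 5 = 38.8333/5 = 7.7667

S is symmetric (S[j,i] = S[i,j]). Assembling:

S = [[2, -0.4],
 [-0.4, 7.7667]]


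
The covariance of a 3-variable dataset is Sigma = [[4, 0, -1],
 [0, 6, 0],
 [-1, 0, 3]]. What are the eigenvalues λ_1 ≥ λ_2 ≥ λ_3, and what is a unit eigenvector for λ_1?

Step 1 — characteristic polynomial p(λ) = det(λI - Sigma) = λ³ - tr·λ² + c_1·λ - det, where tr = trace, c_1 = sum of the principal 2×2 minors, det = det(Sigma):
  tr = 4 + 6 + 3 = 13,
  c_1 = (4·6 - (0)²) + (4·3 - (-1)²) + (6·3 - (0)²) = 24 + 11 + 18 = 53,
  det = 4·(6·3 - (0)²) - (0)·((0)·3 - (0)·(-1)) + (-1)·((0)·(0) - 6·(-1)) = 4·(18) - (0)·(0) + (-1)·(6) = 66.
  So p(λ) = λ³ - 13λ² + 53λ - 66.
Step 2 — look for an integer root (rational root theorem: any rational root is an integer divisor of 66). Testing λ = 6:
  p(6) = 216 - 468 + 318 - 66 = 0  ✓
  Dividing out (λ - 6): p(λ) = (λ - 6)(λ² - 7λ + 11).
Step 3 — remaining eigenvalues from the quadratic λ² - 7λ + 11 = 0:
  Δ = 7² - 4·11 = 49 - 44 = 5,  λ = (7 ± √5)/2 = (7 ± 2.2361)/2 ≈ 4.618 or 2.382.
  Sorted: λ_1 = 6,  λ_2 = 4.618,  λ_3 = 2.382  (check: sum = 13 = tr ✓).

Step 4 — unit eigenvector for λ_1 = 6: v spans the null space of (Sigma - λ_1 I), whose rows are
  r_1 = (-2, 0, -1),  r_2 = (0, 0, 0),  r_3 = (-1, 0, -3).
  v is orthogonal to every row, so take v ∝ r_1 × r_3 = ((0)·(-3) - (-1)·(0), (-1)·(-1) - (-2)·(-3), (-2)·(0) - (0)·(-1)) = (0, -5, 0).
  Rescale (divide by 5; multiply by -1 so the first nonzero entry is positive): u = (0, 1, 0).
  ||u|| = √((0)² + (1)² + (0)²) = √(1) = 1,  v_1 = u/||u|| ≈ (0, 1, 0) (||v_1|| = 1).

λ_1 = 6,  λ_2 = 4.618,  λ_3 = 2.382;  v_1 ≈ (0, 1, 0)


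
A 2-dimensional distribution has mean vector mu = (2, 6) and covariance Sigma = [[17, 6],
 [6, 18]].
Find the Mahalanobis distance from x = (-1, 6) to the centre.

Step 1 — centre the observation: (x - mu) = (-3, 0).

Step 2 — invert Sigma. det(Sigma) = 17·18 - (6)² = 270.
  Sigma^{-1} = (1/det) · [[d, -b], [-b, a]] = [[0.0667, -0.0222],
 [-0.0222, 0.063]].

Step 3 — form the quadratic (x - mu)^T · Sigma^{-1} · (x - mu):
  Sigma^{-1} · (x - mu) = (-0.2, 0.0667).
  (x - mu)^T · [Sigma^{-1} · (x - mu)] = (-3)·(-0.2) + (0)·(0.0667) = 0.6.

Step 4 — take square root: d = √(0.6) ≈ 0.7746.

d(x, mu) = √(0.6) ≈ 0.7746


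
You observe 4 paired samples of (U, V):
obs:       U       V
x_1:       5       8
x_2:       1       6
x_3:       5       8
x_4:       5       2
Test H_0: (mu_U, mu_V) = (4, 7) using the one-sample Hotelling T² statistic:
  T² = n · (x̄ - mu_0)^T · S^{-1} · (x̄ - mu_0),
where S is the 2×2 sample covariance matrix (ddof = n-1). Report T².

Step 1 — sample mean vector:
  mean(U) = (5 + 1 + 5 + 5) / 4 = 16/4 = 4
  mean(V) = (8 + 6 + 8 + 2) / 4 = 24/4 = 6
  x̄ = (4, 6),  deviation x̄ - mu_0 = (4, 6) - (4, 7) = (0, -1).

Step 2 — sample covariance matrix, S[i,j] = (1/(n-1)) · Σ_k (x_{k,i} - mean_i) · (x_{k,j} - mean_j), divisor n-1 = 3:
  S[U,U] = ((1)·(1) + (-3)·(-3) + (1)·(1) + (1)·(1)) / 3 = 12/3 = 4
  S[U,V] = ((1)·(2) + (-3)·(0) + (1)·(2) + (1)·(-4)) / 3 = 0/3 = 0
  S[V,V] = ((2)·(2) + (0)·(0) + (2)·(2) + (-4)·(-4)) / 3 = 24/3 = 8
  S = [[4, 0],
 [0, 8]].

Step 3 — invert S. det(S) = 4·8 - (0)² = 32.
  S^{-1} = (1/det) · [[d, -b], [-b, a]] = [[0.25, 0],
 [0, 0.125]].

Step 4 — quadratic form (x̄ - mu_0)^T · S^{-1} · (x̄ - mu_0):
  S^{-1} · (x̄ - mu_0) = (0, -0.125),
  (x̄ - mu_0)^T · [...] = (0)·(0) + (-1)·(-0.125) = 0.125.

Step 5 — scale by n: T² = 4 · 0.125 = 0.5.

T² ≈ 0.5


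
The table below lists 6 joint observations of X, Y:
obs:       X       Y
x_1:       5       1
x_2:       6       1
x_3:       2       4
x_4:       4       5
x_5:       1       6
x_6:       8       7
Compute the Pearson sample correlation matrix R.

Step 1 — column means:
  mean(X) = (5 + 6 + 2 + 4 + 1 + 8) / 6 = 26/6 = 4.3333
  mean(Y) = (1 + 1 + 4 + 5 + 6 + 7) / 6 = 24/6 = 4

Step 2 — sample variances and covariances s[i,j] = (1/(n-1)) · Σ_k (x_{k,i} - mean_i) · (x_{k,j} - mean_j), with n-1 = 5:
  s[X,X] = ((0.6667)·(0.6667) + (1.6667)·(1.6667) + (-2.3333)·(-2.3333) + (-0.3333)·(-0.3333) + (-3.3333)·(-3.3333) + (3.6667)·(3.6667)) / 5 = 33.3333/5 = 6.6667
  s[X,Y] = ((0.6667)·(-3) + (1.6667)·(-3) + (-2.3333)·(0) + (-0.3333)·(1) + (-3.3333)·(2) + (3.6667)·(3)) / 5 = -3/5 = -0.6
  s[Y,Y] = ((-3)·(-3) + (-3)·(-3) + (0)·(0) + (1)·(1) + (2)·(2) + (3)·(3)) / 5 = 32/5 = 6.4
  Sample standard deviations s_i = √(s[i,i]):
  s(X) = √(6.6667) = 2.582
  s(Y) = √(6.4) = 2.5298

Step 3 — r_{ij} = s_{ij} / (s_i · s_j):
  r[X,X] = 1 (diagonal).
  r[X,Y] = -0.6 / (2.582 · 2.5298) = -0.6 / 6.532 = -0.0919
  r[Y,Y] = 1 (diagonal).

R is symmetric with unit diagonal. Assembling:

R = [[1, -0.0919],
 [-0.0919, 1]]


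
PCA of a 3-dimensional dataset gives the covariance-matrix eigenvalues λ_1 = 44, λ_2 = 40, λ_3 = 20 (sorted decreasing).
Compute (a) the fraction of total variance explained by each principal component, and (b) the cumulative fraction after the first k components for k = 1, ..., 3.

Step 1 — total variance = trace(Sigma) = Σ λ_i = 44 + 40 + 20 = 104.

Step 2 — fraction explained by component i = λ_i / Σ λ:
  PC1: 44/104 = 0.4231
  PC2: 40/104 = 0.3846
  PC3: 20/104 = 0.1923

Step 3 — cumulative fraction after k components = (λ_1 + ... + λ_k) / Σ λ:
  k = 1: 44/104 = 0.4231
  k = 2: (44 + 40)/104 = 84/104 = 0.8077
  k = 3: (44 + 40 + 20)/104 = 104/104 = 1

Summary (fraction, with percent):

explained: PC1 0.4231 (42.31%), PC2 0.3846 (38.46%), PC3 0.1923 (19.23%);  cumulative: 0.4231, 0.8077, 1


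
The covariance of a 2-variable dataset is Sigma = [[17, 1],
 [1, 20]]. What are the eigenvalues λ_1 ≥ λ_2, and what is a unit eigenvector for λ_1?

Step 1 — characteristic polynomial of 2×2 Sigma:
  det(Sigma - λI) = λ² - trace · λ + det = 0.
  trace = 17 + 20 = 37, det = 17·20 - (1)² = 339.
Step 2 — discriminant:
  Δ = trace² - 4·det = 1369 - 1356 = 13.
Step 3 — eigenvalues:
  λ = (trace ± √Δ)/2 = (37 ± 3.6056)/2,
  λ_1 = 20.3028,  λ_2 = 16.6972.

Step 4 — unit eigenvector for λ_1: solve (Sigma - λ_1 I)v = 0. First row:
  (17 - 20.3028)·v_x + (1)·v_y = 0, i.e. (-3.3028)·v_x + (1)·v_y = 0,
  so v ∝ (b, λ_1 - a) = (1, 3.3028) = u.
  ||u|| = √((1)² + (3.3028)²) = √(11.9083) ≈ 3.4508,
  v_1 = u/||u|| ≈ (0.2898, 0.9571) (||v_1|| = 1).

λ_1 = 20.3028,  λ_2 = 16.6972;  v_1 ≈ (0.2898, 0.9571)
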